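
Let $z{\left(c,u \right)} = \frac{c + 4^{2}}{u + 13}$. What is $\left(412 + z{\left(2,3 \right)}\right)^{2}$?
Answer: $\frac{10923025}{64} \approx 1.7067 \cdot 10^{5}$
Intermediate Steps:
$z{\left(c,u \right)} = \frac{16 + c}{13 + u}$ ($z{\left(c,u \right)} = \frac{c + 16}{13 + u} = \frac{16 + c}{13 + u}$)
$\left(412 + z{\left(2,3 \right)}\right)^{2} = \left(412 + \frac{16 + 2}{13 + 3}\right)^{2} = \left(412 + \frac{1}{16} \cdot 18\right)^{2} = \left(412 + \frac{9}{8}\right)^{2} = \left(\frac{3305}{8}\right)^{2} = \frac{10923025}{64}$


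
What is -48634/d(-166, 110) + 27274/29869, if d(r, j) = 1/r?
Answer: 241139752310/29869 ≈ 8.0732e+6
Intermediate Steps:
-48634/d(-166, 110) + 27274/29869 = -48634/(1/(-166)) + 27274/29869 = -48634/(-1/166) + 27274*(1/29869) = -48634*(-166) + 27274/29869 = 8073244 + 27274/29869 = 241139752310/29869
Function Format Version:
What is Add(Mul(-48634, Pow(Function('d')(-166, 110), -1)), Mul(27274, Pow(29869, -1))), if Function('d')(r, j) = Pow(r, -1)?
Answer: Rational(241139752310, 29869) ≈ 8.0732e+6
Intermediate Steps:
Add(Mul(-48634, Pow(Function('d')(-166, 110), -1)), Mul(27274, Pow(29869, -1))) = Add(Mul(-48634, Pow(Pow(-166, -1), -1)), Mul(27274, Pow(29869, -1))) = Add(Mul(-48634, Pow(Rational(-1, 166), -1)), Mul(27274, Rational(1, 29869))) = Add(Mul(-48634, -166), Rational(27274, 29869)) = Add(8073244, Rational(27274, 29869)) = Rational(241139752310, 29869)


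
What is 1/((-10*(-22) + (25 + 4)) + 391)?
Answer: 1/640 ≈ 0.0015625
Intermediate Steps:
1/((-10*(-22) + (25 + 4)) + 391) = 1/((220 + 29) + 391) = 1/(249 + 391) = 1/640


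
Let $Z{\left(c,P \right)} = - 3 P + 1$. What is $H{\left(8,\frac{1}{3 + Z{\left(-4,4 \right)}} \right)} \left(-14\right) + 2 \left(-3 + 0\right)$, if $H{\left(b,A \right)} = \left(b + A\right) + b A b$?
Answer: $- \frac{17}{4} \approx -4.25$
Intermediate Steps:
$Z{\left(c,P \right)} = 1 - 3 P$
$H{\left(b,A \right)} = A + b + A b^{2}$ ($H{\left(b,A \right)} = \left(A + b\right) + A b b = \left(A + b\right) + A b^{2} = A + b + A b^{2}$)
$H{\left(8,\frac{1}{3 + Z{\left(-4,4 \right)}} \right)} \left(-14\right) + 2 \left(-3 + 0\right) = \left(\frac{1}{3 + \left(1 - 12\right)} + 8 + \frac{8^{2}}{3 + \left(1 - 12\right)}\right) \left(-14\right) + 2 \left(-3 + 0\right) = \left(\frac{1}{3 + \left(1 - 12\right)} + 8 + \frac{1}{3 + \left(1 - 12\right)} 64\right) \left(-14\right) + 2 \left(-3\right) = \left(\frac{1}{3 - 11} + 8 + \frac{1}{3 - 11} \cdot 64\right) \left(-14\right) - 6 = \left(\frac{1}{-8} + 8 + \frac{1}{-8} \cdot 64\right) \left(-14\right) - 6 = \left(- \frac{1}{8} + 8 - 8\right) \left(-14\right) - 6 = \left(- \frac{1}{8}\right) \left(-14\right) - 6 = \frac{7}{4} - 6 = - \frac{17}{4}$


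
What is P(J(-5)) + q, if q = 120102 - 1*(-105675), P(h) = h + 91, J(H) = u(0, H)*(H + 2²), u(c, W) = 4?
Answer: 225864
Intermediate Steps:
J(H) = 16 + 4*H (J(H) = 4*(H + 2²) = 4*(H + 4) = 4*(4 + H) = 16 + 4*H)
P(h) = 91 + h
q = 225777 (q = 120102 + 105675 = 225777)
P(J(-5)) + q = (91 + (16 + 4*(-5))) + 225777 = (91 + (16 - 20)) + 225777 = (91 - 4) + 225777 = 87 + 225777 = 225864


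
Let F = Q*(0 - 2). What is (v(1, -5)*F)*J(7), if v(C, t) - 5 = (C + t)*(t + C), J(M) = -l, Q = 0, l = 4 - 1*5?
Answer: 0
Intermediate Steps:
l = -1 (l = 4 - 5 = -1)
J(M) = 1 (J(M) = -1*(-1) = 1)
v(C, t) = 5 + (C + t)² (v(C, t) = 5 + (C + t)*(t + C) = 5 + (C + t)*(C + t) = 5 + (C + t)²)
F = 0 (F = 0*(0 - 2) = 0*(-2) = 0)
(v(1, -5)*F)*J(7) = ((5 + (1 - 5)²)*0)*1 = ((5 + (-4)²)*0)*1 = ((5 + 16)*0)*1 = (21*0)*1 = 0*1 = 0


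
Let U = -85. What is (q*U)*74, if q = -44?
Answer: 276760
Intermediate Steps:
(q*U)*74 = -44*(-85)*74 = 3740*74 = 276760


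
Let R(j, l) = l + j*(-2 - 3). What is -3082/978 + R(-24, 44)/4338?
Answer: -1100777/353547 ≈ -3.1135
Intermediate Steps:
R(j, l) = l - 5*j (R(j, l) = l + j*(-5) = l - 5*j)
-3082/978 + R(-24, 44)/4338 = -3082/978 + (44 - 5*(-24))/4338 = -3082*1/978 + (44 + 120)*(1/4338) = -1541/489 + 164*(1/4338) = -1541/489 + 82/2169 = -1100777/353547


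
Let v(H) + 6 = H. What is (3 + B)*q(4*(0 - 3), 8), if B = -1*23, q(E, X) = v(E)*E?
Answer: -4320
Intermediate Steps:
v(H) = -6 + H
q(E, X) = E*(-6 + E) (q(E, X) = (-6 + E)*E = E*(-6 + E))
B = -23
(3 + B)*q(4*(0 - 3), 8) = (3 - 23)*((4*(0 - 3))*(-6 + 4*(0 - 3))) = -20*4*(-3)*(-6 + 4*(-3)) = -(-240)*(-6 - 12) = -(-240)*(-18) = -20*216 = -4320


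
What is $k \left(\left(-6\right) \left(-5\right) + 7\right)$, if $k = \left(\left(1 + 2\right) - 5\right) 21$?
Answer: $-1554$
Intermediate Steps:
$k = -42$ ($k = \left(3 - 5\right) 21 = \left(-2\right) 21 = -42$)
$k \left(\left(-6\right) \left(-5\right) + 7\right) = - 42 \left(\left(-6\right) \left(-5\right) + 7\right) = - 42 \left(30 + 7\right) = \left(-42\right) 37 = -1554$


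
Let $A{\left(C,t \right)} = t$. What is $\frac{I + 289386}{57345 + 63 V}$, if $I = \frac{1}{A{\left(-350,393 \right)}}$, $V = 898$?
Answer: $\frac{113728699}{44770167} \approx 2.5403$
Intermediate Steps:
$I = \frac{1}{393} \approx 0.0025445$
$\frac{I + 289386}{57345 + 63 V} = \frac{\frac{1}{393} + 289386}{57345 + 63 \cdot 898} = \frac{113728699}{393 \left(57345 + 56574\right)} = \frac{113728699}{393 \cdot 113919} = \frac{113728699}{393} \cdot \frac{1}{113919} = \frac{113728699}{44770167}$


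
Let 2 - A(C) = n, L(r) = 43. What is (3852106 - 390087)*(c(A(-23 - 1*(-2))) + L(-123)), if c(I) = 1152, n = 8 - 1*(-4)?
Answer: 4137112705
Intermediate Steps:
n = 12 (n = 8 + 4 = 12)
A(C) = -10 (A(C) = 2 - 1*12 = 2 - 12 = -10)
(3852106 - 390087)*(c(A(-23 - 1*(-2))) + L(-123)) = (3852106 - 390087)*(1152 + 43) = 3462019*1195 = 4137112705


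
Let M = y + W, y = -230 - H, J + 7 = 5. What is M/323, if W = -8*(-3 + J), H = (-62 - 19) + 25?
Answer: -134/323 ≈ -0.41486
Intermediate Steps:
H = -56 (H = -81 + 25 = -56)
J = -2 (J = -7 + 5 = -2)
y = -174 (y = -230 - 1*(-56) = -230 + 56 = -174)
W = 40 (W = -8*(-3 - 2) = -8*(-5) = 40)
M = -134 (M = -174 + 40 = -134)
M/323 = -134/323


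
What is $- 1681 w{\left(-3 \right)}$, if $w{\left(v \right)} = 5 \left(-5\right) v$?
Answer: $-126075$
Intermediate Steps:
$w{\left(v \right)} = - 25 v$
$- 1681 w{\left(-3 \right)} = - 1681 \left(\left(-25\right) \left(-3\right)\right) = \left(-1681\right) 75 = -126075$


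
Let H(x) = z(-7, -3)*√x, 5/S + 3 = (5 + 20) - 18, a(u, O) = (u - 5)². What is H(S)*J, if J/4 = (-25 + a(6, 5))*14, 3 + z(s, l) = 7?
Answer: -2688*√5 ≈ -6010.5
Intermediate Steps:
a(u, O) = (-5 + u)²
z(s, l) = 4 (z(s, l) = -3 + 7 = 4)
J = -1344 (J = 4*((-25 + (-5 + 6)²)*14) = 4*((-25 + 1²)*14) = 4*((-25 + 1)*14) = 4*(-24*14) = 4*(-336) = -1344)
S = 5/4 (S = 5/(-3 + ((5 + 20) - 18)) = 5/(-3 + (25 - 18)) = 5/(-3 + 7) = 5/4 ≈ 1.2500)
H(x) = 4*√x
H(S)*J = (4*√(5/4))*(-1344) = (4*(√5/2))*(-1344) = (2*√5)*(-1344) = -2688*√5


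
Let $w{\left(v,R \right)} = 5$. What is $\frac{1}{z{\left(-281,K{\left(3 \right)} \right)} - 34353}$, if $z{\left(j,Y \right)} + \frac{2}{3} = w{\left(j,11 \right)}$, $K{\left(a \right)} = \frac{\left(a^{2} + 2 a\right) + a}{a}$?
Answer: $- \frac{3}{103046} \approx -2.9113 \cdot 10^{-5}$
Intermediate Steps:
$K{\left(a \right)} = \frac{a^{2} + 3 a}{a}$
$z{\left(j,Y \right)} = \frac{13}{3}$ ($z{\left(j,Y \right)} = - \frac{2}{3} + 5 = \frac{13}{3}$)
$\frac{1}{z{\left(-281,K{\left(3 \right)} \right)} - 34353} = \frac{1}{\frac{13}{3} - 34353} = \frac{1}{- \frac{103046}{3}} = - \frac{3}{103046}$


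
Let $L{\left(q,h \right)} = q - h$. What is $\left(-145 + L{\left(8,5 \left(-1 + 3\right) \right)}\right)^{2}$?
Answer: $21609$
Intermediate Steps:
$\left(-145 + L{\left(8,5 \left(-1 + 3\right) \right)}\right)^{2} = \left(-145 + \left(8 - 5 \left(-1 + 3\right)\right)\right)^{2} = \left(-145 + \left(8 - 5 \cdot 2\right)\right)^{2} = \left(-145 + \left(8 - 10\right)\right)^{2} = \left(-145 - 2\right)^{2} = \left(-147\right)^{2} = 21609$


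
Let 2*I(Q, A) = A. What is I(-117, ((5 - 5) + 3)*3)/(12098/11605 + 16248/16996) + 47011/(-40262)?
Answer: 4301224324423/3967574984944 ≈ 1.0841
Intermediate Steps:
I(Q, A) = A/2
I(-117, ((5 - 5) + 3)*3)/(12098/11605 + 16248/16996) + 47011/(-40262) = ((((5 - 5) + 3)*3)/2)/(12098/11605 + 16248/16996) + 47011/(-40262) = (((0 + 3)*3)/2)/(12098*(1/11605) + 16248*(1/16996)) + 47011*(-1/40262) = ((3*3)/2)/(12098/11605 + 4062/4249) - 47011/40262 = ((½)*9)/(98543912/49309645) - 47011/40262 = (9/2)*(49309645/98543912) - 47011/40262 = 443786805/197087824 - 47011/40262 = 4301224324423/3967574984944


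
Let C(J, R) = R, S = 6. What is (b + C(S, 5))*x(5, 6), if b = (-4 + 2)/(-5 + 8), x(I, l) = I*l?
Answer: 130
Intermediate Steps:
b = -⅔ (b = -2/3 = -2*⅓ = -⅔ ≈ -0.66667)
(b + C(S, 5))*x(5, 6) = (-⅔ + 5)*(5*6) = (13/3)*30 = 130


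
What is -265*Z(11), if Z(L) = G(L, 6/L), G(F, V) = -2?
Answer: 530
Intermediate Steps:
Z(L) = -2
-265*Z(11) = -265*(-2) = 530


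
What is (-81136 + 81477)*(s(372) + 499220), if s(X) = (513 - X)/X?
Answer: 680936597/4 ≈ 1.7023e+8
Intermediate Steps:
s(X) = (513 - X)/X
(-81136 + 81477)*(s(372) + 499220) = (-81136 + 81477)*((513 - 1*372)/372 + 499220) = 341*((513 - 372)/372 + 499220) = 341*((1/372)*141 + 499220) = 341*(47/124 + 499220) = 341*(61903327/124) = 680936597/4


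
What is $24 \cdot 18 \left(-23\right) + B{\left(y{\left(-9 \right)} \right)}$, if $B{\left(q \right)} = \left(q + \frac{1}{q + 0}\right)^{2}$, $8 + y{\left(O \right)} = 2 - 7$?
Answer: $- \frac{1650284}{169} \approx -9765.0$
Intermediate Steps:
$y{\left(O \right)} = -13$ ($y{\left(O \right)} = -8 + \left(2 - 7\right) = -8 - 5 = -13$)
$B{\left(q \right)} = \left(q + \frac{1}{q}\right)^{2}$
$24 \cdot 18 \left(-23\right) + B{\left(y{\left(-9 \right)} \right)} = 24 \cdot 18 \left(-23\right) + \frac{\left(1 + \left(-13\right)^{2}\right)^{2}}{169} = 432 \left(-23\right) + \frac{\left(1 + 169\right)^{2}}{169} = -9936 + \frac{170^{2}}{169} = -9936 + \frac{1}{169} \cdot 28900 = -9936 + \frac{28900}{169} = - \frac{1650284}{169}$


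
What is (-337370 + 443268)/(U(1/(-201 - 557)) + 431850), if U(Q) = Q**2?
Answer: 60845178472/248125463401 ≈ 0.24522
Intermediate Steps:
(-337370 + 443268)/(U(1/(-201 - 557)) + 431850) = (-337370 + 443268)/((1/(-201 - 557))**2 + 431850) = 105898/((1/(-758))**2 + 431850) = 105898/((-1/758)**2 + 431850) = 105898/(1/574564 + 431850) = 105898/(248125463401/574564) = 105898*(574564/248125463401) = 60845178472/248125463401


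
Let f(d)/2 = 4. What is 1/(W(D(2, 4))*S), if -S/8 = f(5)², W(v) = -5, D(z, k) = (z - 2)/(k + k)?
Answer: 1/2560 ≈ 0.00039063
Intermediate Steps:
D(z, k) = (-2 + z)/(2*k) (D(z, k) = (-2 + z)/((2*k)) = (-2 + z)*(1/(2*k)) = (-2 + z)/(2*k))
f(d) = 8 (f(d) = 2*4 = 8)
S = -512 (S = -8*8² = -8*64 = -512)
1/(W(D(2, 4))*S) = 1/(-5*(-512)) = 1/2560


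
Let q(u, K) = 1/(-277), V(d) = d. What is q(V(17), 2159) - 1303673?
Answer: -361117422/277 ≈ -1.3037e+6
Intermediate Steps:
q(u, K) = -1/277
q(V(17), 2159) - 1303673 = -1/277 - 1303673 = -361117422/277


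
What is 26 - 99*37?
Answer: -3637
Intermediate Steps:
26 - 99*37 = 26 - 3663 = -3637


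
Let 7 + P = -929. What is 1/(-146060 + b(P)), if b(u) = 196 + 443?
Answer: -1/145421 ≈ -6.8766e-6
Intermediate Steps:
P = -936 (P = -7 - 929 = -936)
b(u) = 639
1/(-146060 + b(P)) = 1/(-146060 + 639) = 1/(-145421) = -1/145421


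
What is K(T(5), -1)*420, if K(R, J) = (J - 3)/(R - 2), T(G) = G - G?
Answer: 840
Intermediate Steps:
T(G) = 0
K(R, J) = (-3 + J)/(-2 + R)
K(T(5), -1)*420 = ((-3 - 1)/(-2 + 0))*420 = (-4/(-2))*420 = -1/2*(-4)*420 = 2*420 = 840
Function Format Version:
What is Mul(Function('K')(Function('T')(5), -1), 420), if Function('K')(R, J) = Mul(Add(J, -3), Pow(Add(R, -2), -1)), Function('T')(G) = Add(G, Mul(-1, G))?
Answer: 840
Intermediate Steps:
Function('T')(G) = 0
Function('K')(R, J) = Mul(Pow(Add(-2, R), -1), Add(-3, J)) (Function('K')(R, J) = Mul(Add(-3, J), Pow(Add(-2, R), -1)) = Mul(Pow(Add(-2, R), -1), Add(-3, J)))
Mul(Function('K')(Function('T')(5), -1), 420) = Mul(Mul(Pow(Add(-2, 0), -1), Add(-3, -1)), 420) = Mul(Mul(Pow(-2, -1), -4), 420) = Mul(Mul(Rational(-1, 2), -4), 420) = Mul(2, 420) = 840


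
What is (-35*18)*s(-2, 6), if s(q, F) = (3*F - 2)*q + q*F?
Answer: 27720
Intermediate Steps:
s(q, F) = F*q + q*(-2 + 3*F) (s(q, F) = (-2 + 3*F)*q + F*q = q*(-2 + 3*F) + F*q = F*q + q*(-2 + 3*F))
(-35*18)*s(-2, 6) = (-35*18)*(2*(-2)*(-1 + 2*6)) = -1260*(-2)*(-1 + 12) = -1260*(-2)*11 = -630*(-44) = 27720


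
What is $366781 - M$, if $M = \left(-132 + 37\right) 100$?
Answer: $376281$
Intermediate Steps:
$M = -9500$ ($M = \left(-95\right) 100 = -9500$)
$366781 - M = 366781 - -9500 = 366781 + 9500 = 376281$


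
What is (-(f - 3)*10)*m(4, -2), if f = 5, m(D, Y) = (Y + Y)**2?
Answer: -320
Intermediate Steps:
m(D, Y) = 4*Y**2 (m(D, Y) = (2*Y)**2 = 4*Y**2)
(-(f - 3)*10)*m(4, -2) = (-(5 - 3)*10)*(4*(-2)**2) = (-1*2*10)*(4*4) = -2*10*16 = -20*16 = -320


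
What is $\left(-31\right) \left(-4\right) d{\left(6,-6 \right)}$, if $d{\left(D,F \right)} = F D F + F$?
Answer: $26040$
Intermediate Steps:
$d{\left(D,F \right)} = F + D F^{2}$ ($d{\left(D,F \right)} = D F F + F = D F^{2} + F = F + D F^{2}$)
$\left(-31\right) \left(-4\right) d{\left(6,-6 \right)} = \left(-31\right) \left(-4\right) \left(- 6 \left(1 + 6 \left(-6\right)\right)\right) = 124 \left(- 6 \left(1 - 36\right)\right) = 124 \left(\left(-6\right) \left(-35\right)\right) = 124 \cdot 210 = 26040$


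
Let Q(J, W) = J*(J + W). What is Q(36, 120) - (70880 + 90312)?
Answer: -155576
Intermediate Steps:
Q(36, 120) - (70880 + 90312) = 36*(36 + 120) - (70880 + 90312) = 36*156 - 1*161192 = 5616 - 161192 = -155576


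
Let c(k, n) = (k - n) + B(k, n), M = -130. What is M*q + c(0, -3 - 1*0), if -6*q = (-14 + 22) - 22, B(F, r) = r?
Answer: -910/3 ≈ -303.33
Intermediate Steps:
c(k, n) = k (c(k, n) = (k - n) + n = k)
q = 7/3 (q = -((-14 + 22) - 22)/6 = -(8 - 22)/6 = -1/6*(-14) = 7/3 ≈ 2.3333)
M*q + c(0, -3 - 1*0) = -130*7/3 + 0 = -910/3 + 0 = -910/3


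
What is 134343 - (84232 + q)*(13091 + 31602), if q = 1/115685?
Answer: -25617057979194/6805 ≈ -3.7644e+9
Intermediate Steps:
q = 1/115685 ≈ 8.6442e-6
134343 - (84232 + q)*(13091 + 31602) = 134343 - (84232 + 1/115685)*(13091 + 31602) = 134343 - 9744378921*44693/115685 = 134343 - 1*25617972183309/6805 = 134343 - 25617972183309/6805 = -25617057979194/6805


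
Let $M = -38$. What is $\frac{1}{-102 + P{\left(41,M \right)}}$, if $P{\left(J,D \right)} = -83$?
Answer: $- \frac{1}{185} \approx -0.0054054$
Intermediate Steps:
$\frac{1}{-102 + P{\left(41,M \right)}} = \frac{1}{-102 - 83} = \frac{1}{-185} = - \frac{1}{185}$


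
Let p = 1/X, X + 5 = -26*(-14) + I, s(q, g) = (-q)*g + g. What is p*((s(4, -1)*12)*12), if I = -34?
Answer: 432/325 ≈ 1.3292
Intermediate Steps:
s(q, g) = g - g*q (s(q, g) = -g*q + g = g - g*q)
X = 325 (X = -5 + (-26*(-14) - 34) = -5 + (364 - 34) = -5 + 330 = 325)
p = 1/325 ≈ 0.0030769
p*((s(4, -1)*12)*12) = ((-(1 - 1*4)*12)*12)/325 = ((-(1 - 4)*12)*12)/325 = ((-1*(-3)*12)*12)/325 = ((3*12)*12)/325 = (36*12)/325 = (1/325)*432 = 432/325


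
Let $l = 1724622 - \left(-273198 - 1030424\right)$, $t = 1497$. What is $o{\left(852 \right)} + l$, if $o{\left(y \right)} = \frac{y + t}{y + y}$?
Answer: $\frac{1720043375}{568} \approx 3.0282 \cdot 10^{6}$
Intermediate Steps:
$o{\left(y \right)} = \frac{1497 + y}{2 y}$ ($o{\left(y \right)} = \frac{y + 1497}{y + y} = \frac{1497 + y}{2 y}$)
$l = 3028244$ ($l = 1724622 - \left(-273198 - 1030424\right) = 1724622 - -1303622 = 1724622 + 1303622 = 3028244$)
$o{\left(852 \right)} + l = \frac{1497 + 852}{2 \cdot 852} + 3028244 = \frac{1}{2} \cdot \frac{1}{852} \cdot 2349 + 3028244 = \frac{783}{568} + 3028244 = \frac{1720043375}{568}$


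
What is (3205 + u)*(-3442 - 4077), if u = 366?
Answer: -26850349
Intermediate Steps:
(3205 + u)*(-3442 - 4077) = (3205 + 366)*(-3442 - 4077) = 3571*(-7519) = -26850349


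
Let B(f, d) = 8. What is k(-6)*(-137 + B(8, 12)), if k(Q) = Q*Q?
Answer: -4644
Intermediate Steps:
k(Q) = Q**2
k(-6)*(-137 + B(8, 12)) = (-6)**2*(-137 + 8) = 36*(-129) = -4644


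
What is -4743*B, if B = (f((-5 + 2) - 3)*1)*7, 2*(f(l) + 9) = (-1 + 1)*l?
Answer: 298809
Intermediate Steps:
f(l) = -9 (f(l) = -9 + ((-1 + 1)*l)/2 = -9 + (0*l)/2 = -9 + (1/2)*0 = -9 + 0 = -9)
B = -63 (B = -9*1*7 = -9*7 = -63)
-4743*B = -4743*(-63) = 298809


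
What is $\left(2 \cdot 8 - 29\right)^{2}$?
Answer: $169$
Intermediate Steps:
$\left(2 \cdot 8 - 29\right)^{2} = \left(16 - 29\right)^{2} = \left(-13\right)^{2} = 169$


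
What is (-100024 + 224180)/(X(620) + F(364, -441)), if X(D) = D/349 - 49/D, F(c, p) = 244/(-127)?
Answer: -3411839160560/6149747 ≈ -5.5479e+5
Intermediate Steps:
F(c, p) = -244/127 (F(c, p) = 244*(-1/127) = -244/127)
X(D) = -49/D + D/349 (X(D) = D*(1/349) - 49/D = D/349 - 49/D = -49/D + D/349)
(-100024 + 224180)/(X(620) + F(364, -441)) = (-100024 + 224180)/((-49/620 + (1/349)*620) - 244/127) = 124156/((-49*1/620 + 620/349) - 244/127) = 124156/((-49/620 + 620/349) - 244/127) = 124156/(367299/216380 - 244/127) = 124156/(-6149747/27480260) = 124156*(-27480260/6149747) = -3411839160560/6149747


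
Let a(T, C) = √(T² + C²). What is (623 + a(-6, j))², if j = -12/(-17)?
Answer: 112179829/289 + 7476*√293/17 ≈ 3.9569e+5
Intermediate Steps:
j = 12/17 (j = -12*(-1/17) = 12/17 ≈ 0.70588)
a(T, C) = √(C² + T²)
(623 + a(-6, j))² = (623 + √((12/17)² + (-6)²))² = (623 + √(144/289 + 36))² = (623 + √(10548/289))² = (623 + 6*√293/17)²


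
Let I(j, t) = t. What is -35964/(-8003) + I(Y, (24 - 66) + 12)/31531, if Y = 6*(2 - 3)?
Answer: 1133740794/252342593 ≈ 4.4929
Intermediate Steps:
Y = -6 (Y = 6*(-1) = -6)
-35964/(-8003) + I(Y, (24 - 66) + 12)/31531 = -35964/(-8003) + ((24 - 66) + 12)/31531 = -35964*(-1/8003) + (-42 + 12)*(1/31531) = 35964/8003 - 30*1/31531 = 35964/8003 - 30/31531 = 1133740794/252342593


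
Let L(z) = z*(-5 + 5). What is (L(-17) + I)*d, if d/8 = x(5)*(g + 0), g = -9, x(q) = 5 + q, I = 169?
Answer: -121680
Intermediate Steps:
L(z) = 0 (L(z) = z*0 = 0)
d = -720 (d = 8*((5 + 5)*(-9 + 0)) = 8*(10*(-9)) = 8*(-90) = -720)
(L(-17) + I)*d = (0 + 169)*(-720) = 169*(-720) = -121680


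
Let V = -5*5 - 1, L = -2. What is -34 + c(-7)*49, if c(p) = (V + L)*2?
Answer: -2778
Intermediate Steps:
V = -26 (V = -25 - 1 = -26)
c(p) = -56 (c(p) = (-26 - 2)*2 = -28*2 = -56)
-34 + c(-7)*49 = -34 - 56*49 = -34 - 2744 = -2778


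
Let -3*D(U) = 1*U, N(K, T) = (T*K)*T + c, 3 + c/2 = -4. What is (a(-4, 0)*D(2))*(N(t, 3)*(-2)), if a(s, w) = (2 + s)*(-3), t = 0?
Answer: -112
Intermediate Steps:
c = -14 (c = -6 + 2*(-4) = -6 - 8 = -14)
N(K, T) = -14 + K*T² (N(K, T) = (T*K)*T - 14 = (K*T)*T - 14 = K*T² - 14 = -14 + K*T²)
D(U) = -U/3
a(s, w) = -6 - 3*s
(a(-4, 0)*D(2))*(N(t, 3)*(-2)) = ((-6 - 3*(-4))*(-⅓*2))*((-14 + 0*3²)*(-2)) = ((-6 + 12)*(-⅔))*((-14 + 0*9)*(-2)) = (6*(-⅔))*((-14 + 0)*(-2)) = -(-56)*(-2) = -4*28 = -112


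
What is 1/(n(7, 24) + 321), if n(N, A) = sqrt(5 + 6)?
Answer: 321/103030 - sqrt(11)/103030 ≈ 0.0030834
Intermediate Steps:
n(N, A) = sqrt(11)
1/(n(7, 24) + 321) = 1/(sqrt(11) + 321) = 1/(321 + sqrt(11))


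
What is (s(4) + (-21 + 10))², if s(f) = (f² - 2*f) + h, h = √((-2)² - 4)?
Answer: 9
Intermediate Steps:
h = 0 (h = √(4 - 4) = √0 = 0)
s(f) = f² - 2*f (s(f) = (f² - 2*f) + 0 = f² - 2*f)
(s(4) + (-21 + 10))² = (4*(-2 + 4) + (-21 + 10))² = (4*2 - 11)² = (8 - 11)² = (-3)² = 9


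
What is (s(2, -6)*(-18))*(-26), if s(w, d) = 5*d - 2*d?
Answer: -8424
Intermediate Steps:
s(w, d) = 3*d
(s(2, -6)*(-18))*(-26) = ((3*(-6))*(-18))*(-26) = -18*(-18)*(-26) = 324*(-26) = -8424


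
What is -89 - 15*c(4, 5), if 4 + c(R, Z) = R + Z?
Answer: -164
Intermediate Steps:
c(R, Z) = -4 + R + Z (c(R, Z) = -4 + (R + Z) = -4 + R + Z)
-89 - 15*c(4, 5) = -89 - 15*(-4 + 4 + 5) = -89 - 15*5 = -89 - 75 = -164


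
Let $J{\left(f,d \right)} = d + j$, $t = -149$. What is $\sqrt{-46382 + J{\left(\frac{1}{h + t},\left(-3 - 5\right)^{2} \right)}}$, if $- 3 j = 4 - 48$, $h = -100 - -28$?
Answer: $\frac{i \sqrt{416730}}{3} \approx 215.18 i$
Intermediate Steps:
$h = -72$ ($h = -100 + 28 = -72$)
$j = \frac{44}{3}$ ($j = - \frac{4 - 48}{3} = \left(- \frac{1}{3}\right) \left(-44\right) = \frac{44}{3} \approx 14.667$)
$J{\left(f,d \right)} = \frac{44}{3} + d$ ($J{\left(f,d \right)} = d + \frac{44}{3} = \frac{44}{3} + d$)
$\sqrt{-46382 + J{\left(\frac{1}{h + t},\left(-3 - 5\right)^{2} \right)}} = \sqrt{-46382 + \left(\frac{44}{3} + \left(-3 - 5\right)^{2}\right)} = \sqrt{-46382 + \left(\frac{44}{3} + \left(-8\right)^{2}\right)} = \sqrt{-46382 + \left(\frac{44}{3} + 64\right)} = \sqrt{-46382 + \frac{236}{3}} = \sqrt{- \frac{138910}{3}} = \frac{i \sqrt{416730}}{3}$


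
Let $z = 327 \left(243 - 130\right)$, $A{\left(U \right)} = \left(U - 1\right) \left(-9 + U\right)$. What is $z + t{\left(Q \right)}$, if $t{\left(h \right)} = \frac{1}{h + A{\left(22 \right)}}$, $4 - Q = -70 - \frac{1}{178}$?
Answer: $\frac{2282352595}{61767} \approx 36951.0$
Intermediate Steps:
$A{\left(U \right)} = \left(-1 + U\right) \left(-9 + U\right)$
$Q = \frac{13173}{178}$ ($Q = 4 - \left(-70 - \frac{1}{178}\right) = 4 - - \frac{12461}{178} = 4 + \frac{12461}{178} = \frac{13173}{178} \approx 74.006$)
$t{\left(h \right)} = \frac{1}{273 + h}$ ($t{\left(h \right)} = \frac{1}{h + \left(9 + 22^{2} - 220\right)} = \frac{1}{h + \left(9 + 484 - 220\right)} = \frac{1}{h + 273} = \frac{1}{273 + h}$)
$z = 36951$ ($z = 327 \cdot 113 = 36951$)
$z + t{\left(Q \right)} = 36951 + \frac{1}{273 + \frac{13173}{178}} = 36951 + \frac{1}{\frac{61767}{178}} = 36951 + \frac{178}{61767} = \frac{2282352595}{61767}$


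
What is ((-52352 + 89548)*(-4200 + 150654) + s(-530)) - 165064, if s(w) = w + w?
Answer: 5447336860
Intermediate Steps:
s(w) = 2*w
((-52352 + 89548)*(-4200 + 150654) + s(-530)) - 165064 = ((-52352 + 89548)*(-4200 + 150654) + 2*(-530)) - 165064 = (37196*146454 - 1060) - 165064 = (5447502984 - 1060) - 165064 = 5447501924 - 165064 = 5447336860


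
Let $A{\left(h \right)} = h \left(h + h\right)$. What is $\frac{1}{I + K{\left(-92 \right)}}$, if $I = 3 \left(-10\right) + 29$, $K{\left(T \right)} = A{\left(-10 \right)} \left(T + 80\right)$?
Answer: $- \frac{1}{2401} \approx -0.00041649$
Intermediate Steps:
$A{\left(h \right)} = 2 h^{2}$ ($A{\left(h \right)} = h 2 h = 2 h^{2}$)
$K{\left(T \right)} = 16000 + 200 T$ ($K{\left(T \right)} = 2 \left(-10\right)^{2} \left(T + 80\right) = 2 \cdot 100 \left(80 + T\right) = 200 \left(80 + T\right) = 16000 + 200 T$)
$I = -1$ ($I = -30 + 29 = -1$)
$\frac{1}{I + K{\left(-92 \right)}} = \frac{1}{-1 + \left(16000 + 200 \left(-92\right)\right)} = \frac{1}{-1 + \left(16000 - 18400\right)} = \frac{1}{-1 - 2400} = \frac{1}{-2401} = - \frac{1}{2401}$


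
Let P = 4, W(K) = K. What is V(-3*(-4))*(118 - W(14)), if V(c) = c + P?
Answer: 1664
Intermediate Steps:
V(c) = 4 + c (V(c) = c + 4 = 4 + c)
V(-3*(-4))*(118 - W(14)) = (4 - 3*(-4))*(118 - 1*14) = (4 + 12)*(118 - 14) = 16*104 = 1664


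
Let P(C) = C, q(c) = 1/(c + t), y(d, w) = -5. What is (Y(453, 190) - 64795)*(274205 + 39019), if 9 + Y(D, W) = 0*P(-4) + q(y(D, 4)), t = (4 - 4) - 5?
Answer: -101490997092/5 ≈ -2.0298e+10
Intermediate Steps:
t = -5 (t = 0 - 5 = -5)
q(c) = 1/(-5 + c) (q(c) = 1/(c - 5) = 1/(-5 + c))
Y(D, W) = -91/10 (Y(D, W) = -9 + (0*(-4) + 1/(-5 - 5)) = -9 + (0 + 1/(-10)) = -9 + (0 - 1/10) = -9 - 1/10 = -91/10)
(Y(453, 190) - 64795)*(274205 + 39019) = (-91/10 - 64795)*(274205 + 39019) = -648041/10*313224 = -101490997092/5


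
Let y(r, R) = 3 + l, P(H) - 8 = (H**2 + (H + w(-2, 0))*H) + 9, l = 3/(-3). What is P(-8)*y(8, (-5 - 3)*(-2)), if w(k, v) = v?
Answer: 290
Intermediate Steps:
l = -1 (l = 3*(-1/3) = -1)
P(H) = 17 + 2*H**2 (P(H) = 8 + ((H**2 + (H + 0)*H) + 9) = 8 + ((H**2 + H*H) + 9) = 8 + ((H**2 + H**2) + 9) = 8 + (2*H**2 + 9) = 8 + (9 + 2*H**2) = 17 + 2*H**2)
y(r, R) = 2 (y(r, R) = 3 - 1 = 2)
P(-8)*y(8, (-5 - 3)*(-2)) = (17 + 2*(-8)**2)*2 = (17 + 2*64)*2 = (17 + 128)*2 = 145*2 = 290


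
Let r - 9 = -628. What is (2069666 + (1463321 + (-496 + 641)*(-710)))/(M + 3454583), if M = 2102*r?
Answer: 3430037/2153445 ≈ 1.5928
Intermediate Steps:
r = -619 (r = 9 - 628 = -619)
M = -1301138 (M = 2102*(-619) = -1301138)
(2069666 + (1463321 + (-496 + 641)*(-710)))/(M + 3454583) = (2069666 + (1463321 + (-496 + 641)*(-710)))/(-1301138 + 3454583) = (2069666 + (1463321 + 145*(-710)))/2153445 = (2069666 + (1463321 - 102950))*(1/2153445) = (2069666 + 1360371)*(1/2153445) = 3430037*(1/2153445) = 3430037/2153445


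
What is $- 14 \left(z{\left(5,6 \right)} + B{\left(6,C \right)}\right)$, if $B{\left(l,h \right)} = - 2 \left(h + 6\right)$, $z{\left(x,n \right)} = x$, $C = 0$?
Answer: $98$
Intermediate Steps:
$B{\left(l,h \right)} = -12 - 2 h$ ($B{\left(l,h \right)} = - 2 \left(6 + h\right) = -12 - 2 h$)
$- 14 \left(z{\left(5,6 \right)} + B{\left(6,C \right)}\right) = - 14 \left(5 - 12\right) = \left(-14\right) \left(-7\right) = 98$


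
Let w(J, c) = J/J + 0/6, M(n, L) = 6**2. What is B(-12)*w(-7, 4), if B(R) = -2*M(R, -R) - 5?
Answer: -77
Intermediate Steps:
M(n, L) = 36
w(J, c) = 1 (w(J, c) = 1 + 0*(1/6) = 1 + 0 = 1)
B(R) = -77 (B(R) = -2*36 - 5 = -72 - 5 = -77)
B(-12)*w(-7, 4) = -77*1 = -77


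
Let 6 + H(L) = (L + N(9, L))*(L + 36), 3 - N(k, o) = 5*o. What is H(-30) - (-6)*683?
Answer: 4830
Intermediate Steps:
N(k, o) = 3 - 5*o
H(L) = -6 + (3 - 4*L)*(36 + L) (H(L) = -6 + (L + (3 - 5*L))*(L + 36) = -6 + (3 - 4*L)*(36 + L))
H(-30) - (-6)*683 = (102 - 141*(-30) - 4*(-30)²) - (-6)*683 = (102 + 4230 - 4*900) - 1*(-4098) = (102 + 4230 - 3600) + 4098 = 732 + 4098 = 4830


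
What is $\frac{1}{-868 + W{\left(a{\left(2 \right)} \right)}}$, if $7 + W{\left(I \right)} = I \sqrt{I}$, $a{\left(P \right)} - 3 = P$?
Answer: $- \frac{7}{6124} - \frac{\sqrt{5}}{153100} \approx -0.0011576$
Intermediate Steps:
$a{\left(P \right)} = 3 + P$
$W{\left(I \right)} = -7 + I^{\frac{3}{2}}$ ($W{\left(I \right)} = -7 + I \sqrt{I} = -7 + I^{\frac{3}{2}}$)
$\frac{1}{-868 + W{\left(a{\left(2 \right)} \right)}} = \frac{1}{-868 - \left(7 - \left(3 + 2\right)^{\frac{3}{2}}\right)} = \frac{1}{-868 - \left(7 - 5^{\frac{3}{2}}\right)} = \frac{1}{-868 - \left(7 - 5 \sqrt{5}\right)} = \frac{1}{-875 + 5 \sqrt{5}}$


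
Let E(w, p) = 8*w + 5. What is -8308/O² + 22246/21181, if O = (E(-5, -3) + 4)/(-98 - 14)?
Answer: -71205426726/656611 ≈ -1.0844e+5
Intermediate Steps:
E(w, p) = 5 + 8*w
O = 31/112 (O = ((5 + 8*(-5)) + 4)/(-98 - 14) = ((5 - 40) + 4)/(-112) = (-35 + 4)*(-1/112) = -31*(-1/112) = 31/112 ≈ 0.27679)
-8308/O² + 22246/21181 = -8308/((31/112)²) + 22246/21181 = -8308/961/12544 + 22246*(1/21181) = -8308*12544/961 + 22246/21181 = -3361792/31 + 22246/21181 = -71205426726/656611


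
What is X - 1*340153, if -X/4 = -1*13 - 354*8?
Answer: -328773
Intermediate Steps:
X = 11380 (X = -4*(-1*13 - 354*8) = -4*(-13 - 2832) = -4*(-2845) = 11380)
X - 1*340153 = 11380 - 1*340153 = 11380 - 340153 = -328773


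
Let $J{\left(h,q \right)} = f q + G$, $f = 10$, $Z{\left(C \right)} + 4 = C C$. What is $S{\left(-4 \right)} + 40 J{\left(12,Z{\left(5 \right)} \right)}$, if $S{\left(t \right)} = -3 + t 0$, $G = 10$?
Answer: $8797$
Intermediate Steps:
$Z{\left(C \right)} = -4 + C^{2}$ ($Z{\left(C \right)} = -4 + C C = -4 + C^{2}$)
$S{\left(t \right)} = -3$ ($S{\left(t \right)} = -3 + 0 = -3$)
$J{\left(h,q \right)} = 10 + 10 q$ ($J{\left(h,q \right)} = 10 q + 10 = 10 + 10 q$)
$S{\left(-4 \right)} + 40 J{\left(12,Z{\left(5 \right)} \right)} = -3 + 40 \left(10 + 10 \left(-4 + 5^{2}\right)\right) = -3 + 40 \left(10 + 10 \left(-4 + 25\right)\right) = -3 + 40 \left(10 + 10 \cdot 21\right) = -3 + 40 \left(10 + 210\right) = -3 + 40 \cdot 220 = -3 + 8800 = 8797$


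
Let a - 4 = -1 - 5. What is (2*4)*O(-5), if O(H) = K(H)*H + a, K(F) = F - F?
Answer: -16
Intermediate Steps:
K(F) = 0
a = -2 (a = 4 + (-1 - 5) = 4 - 6 = -2)
O(H) = -2 (O(H) = 0*H - 2 = 0 - 2 = -2)
(2*4)*O(-5) = (2*4)*(-2) = 8*(-2) = -16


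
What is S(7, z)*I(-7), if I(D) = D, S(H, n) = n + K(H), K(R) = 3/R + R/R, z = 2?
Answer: -24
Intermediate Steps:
K(R) = 1 + 3/R (K(R) = 3/R + 1 = 1 + 3/R)
S(H, n) = n + (3 + H)/H
S(7, z)*I(-7) = (1 + 2 + 3/7)*(-7) = (24/7)*(-7) = -24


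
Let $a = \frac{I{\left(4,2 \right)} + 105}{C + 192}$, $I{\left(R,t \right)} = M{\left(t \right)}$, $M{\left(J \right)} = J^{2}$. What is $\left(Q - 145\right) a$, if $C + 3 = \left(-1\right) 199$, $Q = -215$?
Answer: $3924$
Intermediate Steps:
$I{\left(R,t \right)} = t^{2}$
$C = -202$ ($C = -3 - 199 = -202$)
$a = - \frac{109}{10}$ ($a = \frac{2^{2} + 105}{-202 + 192} = \frac{4 + 105}{-10} = 109 \left(- \frac{1}{10}\right) = - \frac{109}{10} \approx -10.9$)
$\left(Q - 145\right) a = \left(-215 - 145\right) \left(- \frac{109}{10}\right) = \left(-360\right) \left(- \frac{109}{10}\right) = 3924$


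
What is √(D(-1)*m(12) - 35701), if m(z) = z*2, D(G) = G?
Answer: 5*I*√1429 ≈ 189.01*I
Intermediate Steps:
m(z) = 2*z
√(D(-1)*m(12) - 35701) = √(-2*12 - 35701) = √(-1*24 - 35701) = √(-24 - 35701) = √(-35725) = 5*I*√1429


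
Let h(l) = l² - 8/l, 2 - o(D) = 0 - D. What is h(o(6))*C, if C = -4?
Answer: -252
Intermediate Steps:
o(D) = 2 + D (o(D) = 2 - (0 - D) = 2 - (-1)*D = 2 + D)
h(o(6))*C = ((-8 + (2 + 6)³)/(2 + 6))*(-4) = ((-8 + 8³)/8)*(-4) = ((-8 + 512)/8)*(-4) = ((⅛)*504)*(-4) = 63*(-4) = -252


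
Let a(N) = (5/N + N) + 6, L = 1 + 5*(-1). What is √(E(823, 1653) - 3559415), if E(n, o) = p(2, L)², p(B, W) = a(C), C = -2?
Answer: I*√14237651/2 ≈ 1886.6*I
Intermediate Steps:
L = -4 (L = 1 - 5 = -4)
a(N) = 6 + N + 5/N (a(N) = (N + 5/N) + 6 = 6 + N + 5/N)
p(B, W) = 3/2 (p(B, W) = 6 - 2 + 5/(-2) = 6 - 2 + 5*(-½) = 6 - 2 - 5/2 = 3/2)
E(n, o) = 9/4 (E(n, o) = (3/2)² = 9/4)
√(E(823, 1653) - 3559415) = √(9/4 - 3559415) = √(-14237651/4) = I*√14237651/2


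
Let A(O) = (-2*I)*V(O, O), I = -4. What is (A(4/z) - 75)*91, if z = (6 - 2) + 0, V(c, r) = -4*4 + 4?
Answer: -15561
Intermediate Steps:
V(c, r) = -12 (V(c, r) = -16 + 4 = -12)
z = 4 (z = 4 + 0 = 4)
A(O) = -96 (A(O) = -2*(-4)*(-12) = 8*(-12) = -96)
(A(4/z) - 75)*91 = (-96 - 75)*91 = -171*91 = -15561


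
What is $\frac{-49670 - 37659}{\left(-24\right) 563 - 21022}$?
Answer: $\frac{87329}{34534} \approx 2.5288$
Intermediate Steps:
$\frac{-49670 - 37659}{\left(-24\right) 563 - 21022} = - \frac{87329}{-13512 - 21022} = - \frac{87329}{-34534} = \left(-87329\right) \left(- \frac{1}{34534}\right) = \frac{87329}{34534}$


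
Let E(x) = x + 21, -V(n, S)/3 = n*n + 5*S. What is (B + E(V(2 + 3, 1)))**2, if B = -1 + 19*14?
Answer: 38416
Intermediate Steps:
V(n, S) = -15*S - 3*n**2 (V(n, S) = -3*(n*n + 5*S) = -3*(n**2 + 5*S) = -15*S - 3*n**2)
E(x) = 21 + x
B = 265 (B = -1 + 266 = 265)
(B + E(V(2 + 3, 1)))**2 = (265 + (21 + (-15*1 - 3*(2 + 3)**2)))**2 = (265 + (21 + (-15 - 3*5**2)))**2 = (265 + (21 + (-15 - 3*25)))**2 = (265 + (21 + (-15 - 75)))**2 = (265 + (21 - 90))**2 = (265 - 69)**2 = 196**2 = 38416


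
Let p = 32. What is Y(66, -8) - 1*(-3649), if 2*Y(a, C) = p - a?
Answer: 3632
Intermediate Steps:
Y(a, C) = 16 - a/2 (Y(a, C) = (32 - a)/2 = 16 - a/2)
Y(66, -8) - 1*(-3649) = (16 - 1/2*66) - 1*(-3649) = (16 - 33) + 3649 = -17 + 3649 = 3632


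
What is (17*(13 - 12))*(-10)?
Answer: -170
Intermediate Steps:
(17*(13 - 12))*(-10) = (17*1)*(-10) = 17*(-10) = -170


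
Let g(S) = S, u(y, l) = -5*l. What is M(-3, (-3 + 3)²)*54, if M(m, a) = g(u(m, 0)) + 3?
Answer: 162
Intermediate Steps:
M(m, a) = 3 (M(m, a) = -5*0 + 3 = 0 + 3 = 3)
M(-3, (-3 + 3)²)*54 = 3*54 = 162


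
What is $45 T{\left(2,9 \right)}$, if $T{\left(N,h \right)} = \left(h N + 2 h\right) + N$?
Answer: $1710$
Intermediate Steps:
$T{\left(N,h \right)} = N + 2 h + N h$ ($T{\left(N,h \right)} = \left(N h + 2 h\right) + N = \left(2 h + N h\right) + N = N + 2 h + N h$)
$45 T{\left(2,9 \right)} = 45 \left(2 + 2 \cdot 9 + 2 \cdot 9\right) = 45 \left(2 + 18 + 18\right) = 45 \cdot 38 = 1710$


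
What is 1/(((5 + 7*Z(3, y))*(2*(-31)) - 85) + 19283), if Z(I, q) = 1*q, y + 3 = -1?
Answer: 1/20624 ≈ 4.8487e-5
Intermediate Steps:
y = -4 (y = -3 - 1 = -4)
Z(I, q) = q
1/(((5 + 7*Z(3, y))*(2*(-31)) - 85) + 19283) = 1/(((5 + 7*(-4))*(2*(-31)) - 85) + 19283) = 1/(((5 - 28)*(-62) - 85) + 19283) = 1/((-23*(-62) - 85) + 19283) = 1/((1426 - 85) + 19283) = 1/(1341 + 19283) = 1/20624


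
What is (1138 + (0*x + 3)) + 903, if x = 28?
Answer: 2044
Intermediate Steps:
(1138 + (0*x + 3)) + 903 = (1138 + (0*28 + 3)) + 903 = (1138 + (0 + 3)) + 903 = (1138 + 3) + 903 = 1141 + 903 = 2044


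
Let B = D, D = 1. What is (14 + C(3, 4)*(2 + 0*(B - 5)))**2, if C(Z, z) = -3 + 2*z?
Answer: 576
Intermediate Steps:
B = 1
(14 + C(3, 4)*(2 + 0*(B - 5)))**2 = (14 + (-3 + 2*4)*(2 + 0*(1 - 5)))**2 = (14 + (-3 + 8)*(2 + 0*(-4)))**2 = (14 + 5*(2 + 0))**2 = (14 + 5*2)**2 = (14 + 10)**2 = 24**2 = 576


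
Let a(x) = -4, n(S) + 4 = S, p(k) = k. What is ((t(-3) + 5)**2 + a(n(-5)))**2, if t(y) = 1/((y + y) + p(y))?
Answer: 2598544/6561 ≈ 396.06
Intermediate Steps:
t(y) = 1/(3*y) (t(y) = 1/((y + y) + y) = 1/(2*y + y) = 1/(3*y))
n(S) = -4 + S
((t(-3) + 5)**2 + a(n(-5)))**2 = (((1/3)/(-3) + 5)**2 - 4)**2 = (((1/3)*(-1/3) + 5)**2 - 4)**2 = ((-1/9 + 5)**2 - 4)**2 = ((44/9)**2 - 4)**2 = (1936/81 - 4)**2 = (1612/81)**2 = 2598544/6561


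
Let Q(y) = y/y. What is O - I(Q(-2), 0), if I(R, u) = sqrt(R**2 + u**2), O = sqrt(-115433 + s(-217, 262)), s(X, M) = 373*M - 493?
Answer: -1 + 10*I*sqrt(182) ≈ -1.0 + 134.91*I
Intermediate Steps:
s(X, M) = -493 + 373*M
O = 10*I*sqrt(182) (O = sqrt(-115433 + (-493 + 373*262)) = sqrt(-115433 + (-493 + 97726)) = sqrt(-115433 + 97233) = sqrt(-18200) = 10*I*sqrt(182) ≈ 134.91*I)
Q(y) = 1
O - I(Q(-2), 0) = 10*I*sqrt(182) - sqrt(1**2 + 0**2) = 10*I*sqrt(182) - sqrt(1 + 0) = 10*I*sqrt(182) - sqrt(1) = 10*I*sqrt(182) - 1*1 = 10*I*sqrt(182) - 1 = -1 + 10*I*sqrt(182)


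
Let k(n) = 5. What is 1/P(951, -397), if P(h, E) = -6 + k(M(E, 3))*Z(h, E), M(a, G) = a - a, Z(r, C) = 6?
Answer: 1/24 ≈ 0.041667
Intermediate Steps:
M(a, G) = 0
P(h, E) = 24 (P(h, E) = -6 + 5*6 = -6 + 30 = 24)
1/P(951, -397) = 1/24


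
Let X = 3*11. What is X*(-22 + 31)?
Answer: 297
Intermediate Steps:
X = 33
X*(-22 + 31) = 33*(-22 + 31) = 33*9 = 297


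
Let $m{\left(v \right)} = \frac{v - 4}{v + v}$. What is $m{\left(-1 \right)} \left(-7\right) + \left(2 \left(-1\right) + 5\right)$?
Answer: $- \frac{29}{2} \approx -14.5$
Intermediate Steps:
$m{\left(v \right)} = \frac{-4 + v}{2 v}$
$m{\left(-1 \right)} \left(-7\right) + \left(2 \left(-1\right) + 5\right) = \frac{-4 - 1}{2 \left(-1\right)} \left(-7\right) + \left(2 \left(-1\right) + 5\right) = \frac{1}{2} \left(-1\right) \left(-5\right) \left(-7\right) + \left(-2 + 5\right) = \frac{5}{2} \left(-7\right) + 3 = - \frac{35}{2} + 3 = - \frac{29}{2}$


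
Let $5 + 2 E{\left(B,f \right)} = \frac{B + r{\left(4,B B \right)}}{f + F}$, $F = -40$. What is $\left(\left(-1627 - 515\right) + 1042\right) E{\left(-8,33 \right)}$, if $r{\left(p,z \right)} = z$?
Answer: $7150$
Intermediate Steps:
$E{\left(B,f \right)} = - \frac{5}{2} + \frac{B + B^{2}}{2 \left(-40 + f\right)}$ ($E{\left(B,f \right)} = - \frac{5}{2} + \frac{\left(B + B B\right) \frac{1}{f - 40}}{2} = - \frac{5}{2} + \frac{\left(B + B^{2}\right) \frac{1}{-40 + f}}{2} = - \frac{5}{2} + \frac{\frac{1}{-40 + f} \left(B + B^{2}\right)}{2} = - \frac{5}{2} + \frac{B + B^{2}}{2 \left(-40 + f\right)}$)
$\left(\left(-1627 - 515\right) + 1042\right) E{\left(-8,33 \right)} = \left(\left(-1627 - 515\right) + 1042\right) \frac{200 - 8 + \left(-8\right)^{2} - 165}{2 \left(-40 + 33\right)} = \left(-2142 + 1042\right) \frac{200 - 8 + 64 - 165}{2 \left(-7\right)} = - 1100 \cdot \frac{1}{2} \left(- \frac{1}{7}\right) 91 = \left(-1100\right) \left(- \frac{13}{2}\right) = 7150$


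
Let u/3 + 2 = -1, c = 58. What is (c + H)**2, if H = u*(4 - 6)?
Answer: 5776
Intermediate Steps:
u = -9 (u = -6 + 3*(-1) = -6 - 3 = -9)
H = 18 (H = -9*(4 - 6) = -9*(-2) = 18)
(c + H)**2 = (58 + 18)**2 = 76**2 = 5776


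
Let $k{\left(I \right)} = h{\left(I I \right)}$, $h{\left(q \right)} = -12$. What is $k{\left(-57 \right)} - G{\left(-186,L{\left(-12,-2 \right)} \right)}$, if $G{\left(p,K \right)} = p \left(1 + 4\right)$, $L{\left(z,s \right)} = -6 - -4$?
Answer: $918$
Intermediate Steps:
$L{\left(z,s \right)} = -2$ ($L{\left(z,s \right)} = -6 + 4 = -2$)
$G{\left(p,K \right)} = 5 p$ ($G{\left(p,K \right)} = p 5 = 5 p$)
$k{\left(I \right)} = -12$
$k{\left(-57 \right)} - G{\left(-186,L{\left(-12,-2 \right)} \right)} = -12 - 5 \left(-186\right) = -12 - -930 = -12 + 930 = 918$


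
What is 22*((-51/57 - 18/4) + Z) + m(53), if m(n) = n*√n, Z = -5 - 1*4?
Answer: -6017/19 + 53*√53 ≈ 69.162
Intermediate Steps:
Z = -9 (Z = -5 - 4 = -9)
m(n) = n^(3/2)
22*((-51/57 - 18/4) + Z) + m(53) = 22*((-51/57 - 18/4) - 9) + 53^(3/2) = 22*((-51*1/57 - 18*¼) - 9) + 53*√53 = 22*((-17/19 - 9/2) - 9) + 53*√53 = 22*(-205/38 - 9) + 53*√53 = 22*(-547/38) + 53*√53 = -6017/19 + 53*√53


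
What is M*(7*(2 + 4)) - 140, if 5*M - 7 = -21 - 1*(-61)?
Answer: 1274/5 ≈ 254.80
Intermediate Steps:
M = 47/5 (M = 7/5 + (-21 - 1*(-61))/5 = 7/5 + (-21 + 61)/5 = 7/5 + (⅕)*40 = 7/5 + 8 = 47/5 ≈ 9.4000)
M*(7*(2 + 4)) - 140 = 47*(7*(2 + 4))/5 - 140 = 47*(7*6)/5 - 140 = (47/5)*42 - 140 = 1974/5 - 140 = 1274/5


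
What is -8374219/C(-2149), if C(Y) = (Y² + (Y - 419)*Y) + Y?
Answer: -1196317/1447812 ≈ -0.82629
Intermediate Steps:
C(Y) = Y + Y² + Y*(-419 + Y) (C(Y) = (Y² + (-419 + Y)*Y) + Y = (Y² + Y*(-419 + Y)) + Y = Y + Y² + Y*(-419 + Y))
-8374219/C(-2149) = -8374219*(-1/(4298*(-209 - 2149))) = -8374219/(2*(-2149)*(-2358)) = -8374219/10134684 = -8374219*1/10134684 = -1196317/1447812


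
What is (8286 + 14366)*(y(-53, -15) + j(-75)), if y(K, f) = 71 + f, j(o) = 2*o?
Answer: -2129288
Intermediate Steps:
(8286 + 14366)*(y(-53, -15) + j(-75)) = (8286 + 14366)*((71 - 15) + 2*(-75)) = 22652*(56 - 150) = 22652*(-94) = -2129288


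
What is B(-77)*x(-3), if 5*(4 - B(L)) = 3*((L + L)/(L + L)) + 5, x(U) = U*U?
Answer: 108/5 ≈ 21.600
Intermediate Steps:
x(U) = U**2
B(L) = 12/5 (B(L) = 4 - (3*((L + L)/(L + L)) + 5)/5 = 4 - (3*((2*L)/((2*L))) + 5)/5 = 4 - (3*((2*L)*(1/(2*L))) + 5)/5 = 4 - (3*1 + 5)/5 = 4 - (3 + 5)/5 = 4 - 1/5*8 = 4 - 8/5 = 12/5)
B(-77)*x(-3) = (12/5)*(-3)**2 = (12/5)*9 = 108/5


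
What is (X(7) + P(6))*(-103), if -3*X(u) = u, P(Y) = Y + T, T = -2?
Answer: -515/3 ≈ -171.67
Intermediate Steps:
P(Y) = -2 + Y (P(Y) = Y - 2 = -2 + Y)
X(u) = -u/3
(X(7) + P(6))*(-103) = (-⅓*7 + (-2 + 6))*(-103) = (-7/3 + 4)*(-103) = (5/3)*(-103) = -515/3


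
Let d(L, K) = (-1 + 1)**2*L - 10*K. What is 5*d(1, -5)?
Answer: 250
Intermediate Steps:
d(L, K) = -10*K (d(L, K) = 0**2*L - 10*K = 0*L - 10*K = 0 - 10*K = -10*K)
5*d(1, -5) = 5*(-10*(-5)) = 5*50 = 250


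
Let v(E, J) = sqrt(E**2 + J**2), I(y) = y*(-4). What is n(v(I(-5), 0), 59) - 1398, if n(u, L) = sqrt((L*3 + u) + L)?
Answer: -1382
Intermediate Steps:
I(y) = -4*y
n(u, L) = sqrt(u + 4*L) (n(u, L) = sqrt((3*L + u) + L) = sqrt((u + 3*L) + L) = sqrt(u + 4*L))
n(v(I(-5), 0), 59) - 1398 = sqrt(sqrt((-4*(-5))**2 + 0**2) + 4*59) - 1398 = sqrt(sqrt(20**2 + 0) + 236) - 1398 = sqrt(sqrt(400 + 0) + 236) - 1398 = sqrt(sqrt(400) + 236) - 1398 = sqrt(20 + 236) - 1398 = sqrt(256) - 1398 = 16 - 1398 = -1382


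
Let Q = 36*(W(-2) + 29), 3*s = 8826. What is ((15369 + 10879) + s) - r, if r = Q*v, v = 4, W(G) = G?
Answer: 25302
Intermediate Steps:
s = 2942 (s = (⅓)*8826 = 2942)
Q = 972 (Q = 36*(-2 + 29) = 36*27 = 972)
r = 3888 (r = 972*4 = 3888)
((15369 + 10879) + s) - r = ((15369 + 10879) + 2942) - 1*3888 = (26248 + 2942) - 3888 = 29190 - 3888 = 25302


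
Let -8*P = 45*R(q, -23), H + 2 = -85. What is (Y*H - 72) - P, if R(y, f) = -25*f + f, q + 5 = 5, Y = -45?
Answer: 6948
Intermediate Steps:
q = 0 (q = -5 + 5 = 0)
H = -87 (H = -2 - 85 = -87)
R(y, f) = -24*f
P = -3105 (P = -45*(-24*(-23))/8 = -45*552/8 = -⅛*24840 = -3105)
(Y*H - 72) - P = (-45*(-87) - 72) - 1*(-3105) = (3915 - 72) + 3105 = 3843 + 3105 = 6948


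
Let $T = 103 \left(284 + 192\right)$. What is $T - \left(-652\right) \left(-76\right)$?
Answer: $-524$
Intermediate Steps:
$T = 49028$ ($T = 103 \cdot 476 = 49028$)
$T - \left(-652\right) \left(-76\right) = 49028 - \left(-652\right) \left(-76\right) = 49028 - 49552 = -524$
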